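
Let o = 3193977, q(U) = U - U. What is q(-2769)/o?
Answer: 0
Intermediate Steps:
q(U) = 0
q(-2769)/o = 0/3193977 = 0*(1/3193977) = 0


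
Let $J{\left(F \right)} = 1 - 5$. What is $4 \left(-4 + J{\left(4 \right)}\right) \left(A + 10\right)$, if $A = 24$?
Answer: $-1088$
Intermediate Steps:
$J{\left(F \right)} = -4$ ($J{\left(F \right)} = 1 - 5 = -4$)
$4 \left(-4 + J{\left(4 \right)}\right) \left(A + 10\right) = 4 \left(-4 - 4\right) \left(24 + 10\right) = 4 \left(-8\right) 34 = \left(-32\right) 34 = -1088$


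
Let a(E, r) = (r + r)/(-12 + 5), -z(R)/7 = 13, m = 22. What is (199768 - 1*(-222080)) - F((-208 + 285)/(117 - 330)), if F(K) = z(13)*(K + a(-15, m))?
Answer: 89724781/213 ≈ 4.2124e+5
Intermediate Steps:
z(R) = -91 (z(R) = -7*13 = -91)
a(E, r) = -2*r/7 (a(E, r) = (2*r)/(-7) = (2*r)*(-1/7) = -2*r/7)
F(K) = 572 - 91*K (F(K) = -91*(K - 2/7*22) = -91*(K - 44/7) = -91*(-44/7 + K) = 572 - 91*K)
(199768 - 1*(-222080)) - F((-208 + 285)/(117 - 330)) = (199768 - 1*(-222080)) - (572 - 91*(-208 + 285)/(117 - 330)) = (199768 + 222080) - (572 - 7007/(-213)) = 421848 - (572 - 7007*(-1)/213) = 421848 - (572 - 91*(-77/213)) = 421848 - (572 + 7007/213) = 421848 - 1*128843/213 = 421848 - 128843/213 = 89724781/213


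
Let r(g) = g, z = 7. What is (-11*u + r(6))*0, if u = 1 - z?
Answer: 0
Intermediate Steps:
u = -6 (u = 1 - 1*7 = 1 - 7 = -6)
(-11*u + r(6))*0 = (-11*(-6) + 6)*0 = (66 + 6)*0 = 72*0 = 0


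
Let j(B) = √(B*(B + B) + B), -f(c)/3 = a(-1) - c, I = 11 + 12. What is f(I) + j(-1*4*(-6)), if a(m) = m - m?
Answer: 69 + 14*√6 ≈ 103.29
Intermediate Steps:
I = 23
a(m) = 0
f(c) = 3*c (f(c) = -3*(0 - c) = -(-3)*c = 3*c)
j(B) = √(B + 2*B²) (j(B) = √(B*(2*B) + B) = √(2*B² + B) = √(B + 2*B²))
f(I) + j(-1*4*(-6)) = 3*23 + √((-1*4*(-6))*(1 + 2*(-1*4*(-6)))) = 69 + √((-4*(-6))*(1 + 2*(-4*(-6)))) = 69 + √(24*(1 + 2*24)) = 69 + √(24*(1 + 48)) = 69 + √(24*49) = 69 + √1176 = 69 + 14*√6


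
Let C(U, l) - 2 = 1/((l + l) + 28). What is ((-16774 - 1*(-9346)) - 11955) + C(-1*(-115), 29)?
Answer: -1666765/86 ≈ -19381.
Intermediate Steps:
C(U, l) = 2 + 1/(28 + 2*l) (C(U, l) = 2 + 1/((l + l) + 28) = 2 + 1/(2*l + 28) = 2 + 1/(28 + 2*l))
((-16774 - 1*(-9346)) - 11955) + C(-1*(-115), 29) = ((-16774 - 1*(-9346)) - 11955) + (57 + 4*29)/(2*(14 + 29)) = ((-16774 + 9346) - 11955) + (1/2)*(57 + 116)/43 = (-7428 - 11955) + (1/2)*(1/43)*173 = -19383 + 173/86 = -1666765/86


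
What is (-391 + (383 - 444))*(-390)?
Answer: 176280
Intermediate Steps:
(-391 + (383 - 444))*(-390) = (-391 - 61)*(-390) = -452*(-390) = 176280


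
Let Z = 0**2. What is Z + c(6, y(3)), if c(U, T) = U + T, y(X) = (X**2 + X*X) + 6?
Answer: 30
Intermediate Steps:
y(X) = 6 + 2*X**2 (y(X) = (X**2 + X**2) + 6 = 2*X**2 + 6 = 6 + 2*X**2)
c(U, T) = T + U
Z = 0
Z + c(6, y(3)) = 0 + ((6 + 2*3**2) + 6) = 0 + ((6 + 2*9) + 6) = 0 + ((6 + 18) + 6) = 0 + (24 + 6) = 0 + 30 = 30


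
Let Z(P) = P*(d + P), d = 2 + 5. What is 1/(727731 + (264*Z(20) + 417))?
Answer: 1/870708 ≈ 1.1485e-6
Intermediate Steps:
d = 7
Z(P) = P*(7 + P)
1/(727731 + (264*Z(20) + 417)) = 1/(727731 + (264*(20*(7 + 20)) + 417)) = 1/(727731 + (264*(20*27) + 417)) = 1/(727731 + (264*540 + 417)) = 1/(727731 + (142560 + 417)) = 1/(727731 + 142977) = 1/870708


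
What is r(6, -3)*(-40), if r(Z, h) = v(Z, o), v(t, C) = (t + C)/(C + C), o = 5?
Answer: -44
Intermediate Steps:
v(t, C) = (C + t)/(2*C) (v(t, C) = (C + t)/((2*C)) = (C + t)*(1/(2*C)) = (C + t)/(2*C))
r(Z, h) = ½ + Z/10 (r(Z, h) = (½)*(5 + Z)/5 = (½)*(⅕)*(5 + Z) = ½ + Z/10)
r(6, -3)*(-40) = (½ + (⅒)*6)*(-40) = (½ + ⅗)*(-40) = (11/10)*(-40) = -44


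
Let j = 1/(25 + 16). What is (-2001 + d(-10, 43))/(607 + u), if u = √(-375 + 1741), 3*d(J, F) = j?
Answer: -149396054/45151209 + 246122*√1366/45151209 ≈ -3.1073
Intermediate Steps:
j = 1/41 ≈ 0.024390
d(J, F) = 1/123 (d(J, F) = (⅓)*(1/41) = 1/123)
u = √1366 ≈ 36.959
(-2001 + d(-10, 43))/(607 + u) = (-2001 + 1/123)/(607 + √1366) = -246122/(123*(607 + √1366))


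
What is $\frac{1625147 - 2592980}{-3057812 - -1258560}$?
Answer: $\frac{967833}{1799252} \approx 0.53791$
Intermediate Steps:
$\frac{1625147 - 2592980}{-3057812 - -1258560} = - \frac{967833}{-3057812 + 1258560} = - \frac{967833}{-1799252} = \left(-967833\right) \left(- \frac{1}{1799252}\right) = \frac{967833}{1799252}$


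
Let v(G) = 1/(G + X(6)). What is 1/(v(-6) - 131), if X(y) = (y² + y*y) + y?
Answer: -72/9431 ≈ -0.0076344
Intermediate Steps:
X(y) = y + 2*y² (X(y) = (y² + y²) + y = 2*y² + y = y + 2*y²)
v(G) = 1/(78 + G) (v(G) = 1/(G + 6*(1 + 2*6)) = 1/(G + 6*(1 + 12)) = 1/(G + 6*13) = 1/(G + 78) = 1/(78 + G))
1/(v(-6) - 131) = 1/(1/(78 - 6) - 131) = 1/(1/72 - 131) = 1/(-9431/72) = -72/9431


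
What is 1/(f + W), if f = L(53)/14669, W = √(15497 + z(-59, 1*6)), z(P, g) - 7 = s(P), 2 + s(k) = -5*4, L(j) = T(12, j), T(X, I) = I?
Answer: -777457/3331409960593 + 215179561*√15482/3331409960593 ≈ 0.0080366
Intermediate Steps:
L(j) = j
s(k) = -22 (s(k) = -2 - 5*4 = -2 - 20 = -22)
z(P, g) = -15 (z(P, g) = 7 - 22 = -15)
W = √15482 (W = √(15497 - 15) = √15482 ≈ 124.43)
f = 53/14669 ≈ 0.0036131
1/(f + W) = 1/(53/14669 + √15482)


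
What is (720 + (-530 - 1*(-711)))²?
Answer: 811801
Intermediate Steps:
(720 + (-530 - 1*(-711)))² = (720 + (-530 + 711))² = (720 + 181)² = 901² = 811801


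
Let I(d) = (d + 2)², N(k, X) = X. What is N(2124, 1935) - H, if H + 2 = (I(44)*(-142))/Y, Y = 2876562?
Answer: 2786100533/1438281 ≈ 1937.1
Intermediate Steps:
I(d) = (2 + d)²
H = -3026798/1438281 (H = -2 + ((2 + 44)²*(-142))/2876562 = -2 + (46²*(-142))*(1/2876562) = -2 + (2116*(-142))*(1/2876562) = -2 - 300472*1/2876562 = -2 - 150236/1438281 = -3026798/1438281 ≈ -2.1045)
N(2124, 1935) - H = 1935 - 1*(-3026798/1438281) = 1935 + 3026798/1438281 = 2786100533/1438281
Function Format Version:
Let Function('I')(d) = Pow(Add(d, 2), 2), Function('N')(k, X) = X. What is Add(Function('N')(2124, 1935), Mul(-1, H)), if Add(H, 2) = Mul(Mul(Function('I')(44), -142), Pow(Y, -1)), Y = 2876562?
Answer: Rational(2786100533, 1438281) ≈ 1937.1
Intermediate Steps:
Function('I')(d) = Pow(Add(2, d), 2)
H = Rational(-3026798, 1438281) (H = Add(-2, Mul(Mul(Pow(Add(2, 44), 2), -142), Pow(2876562, -1))) = Add(-2, Mul(Mul(Pow(46, 2), -142), Rational(1, 2876562))) = Add(-2, Mul(Mul(2116, -142), Rational(1, 2876562))) = Add(-2, Mul(-300472, Rational(1, 2876562))) = Add(-2, Rational(-150236, 1438281)) = Rational(-3026798, 1438281) ≈ -2.1045)
Add(Function('N')(2124, 1935), Mul(-1, H)) = Add(1935, Mul(-1, Rational(-3026798, 1438281))) = Add(1935, Rational(3026798, 1438281)) = Rational(2786100533, 1438281)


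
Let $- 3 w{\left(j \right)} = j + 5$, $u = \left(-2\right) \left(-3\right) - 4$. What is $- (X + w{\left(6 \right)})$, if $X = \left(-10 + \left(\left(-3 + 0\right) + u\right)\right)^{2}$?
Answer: $- \frac{352}{3} \approx -117.33$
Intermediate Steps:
$u = 2$ ($u = 6 - 4 = 2$)
$w{\left(j \right)} = - \frac{5}{3} - \frac{j}{3}$ ($w{\left(j \right)} = - \frac{j + 5}{3} = - \frac{5 + j}{3} = - \frac{5}{3} - \frac{j}{3}$)
$X = 121$ ($X = \left(-10 + \left(\left(-3 + 0\right) + 2\right)\right)^{2} = \left(-10 + \left(-3 + 2\right)\right)^{2} = \left(-10 - 1\right)^{2} = \left(-11\right)^{2} = 121$)
$- (X + w{\left(6 \right)}) = - (121 - \frac{11}{3}) = \left(-1\right) \frac{352}{3} = - \frac{352}{3}$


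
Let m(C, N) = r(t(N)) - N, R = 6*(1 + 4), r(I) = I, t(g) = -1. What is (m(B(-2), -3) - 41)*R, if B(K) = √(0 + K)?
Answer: -1170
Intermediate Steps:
B(K) = √K
R = 30 (R = 6*5 = 30)
m(C, N) = -1 - N
(m(B(-2), -3) - 41)*R = ((-1 - 1*(-3)) - 41)*30 = ((-1 + 3) - 41)*30 = (2 - 41)*30 = -39*30 = -1170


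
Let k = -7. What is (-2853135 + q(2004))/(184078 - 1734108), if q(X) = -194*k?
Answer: 2851777/1550030 ≈ 1.8398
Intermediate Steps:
q(X) = 1358 (q(X) = -194*(-7) = 1358)
(-2853135 + q(2004))/(184078 - 1734108) = (-2853135 + 1358)/(184078 - 1734108) = -2851777/(-1550030) = -2851777*(-1/1550030) = 2851777/1550030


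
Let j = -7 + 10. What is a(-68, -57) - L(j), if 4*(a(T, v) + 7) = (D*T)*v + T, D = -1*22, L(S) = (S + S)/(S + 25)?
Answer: -298791/14 ≈ -21342.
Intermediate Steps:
j = 3
L(S) = 2*S/(25 + S) (L(S) = (2*S)/(25 + S) = 2*S/(25 + S))
D = -22
a(T, v) = -7 + T/4 - 11*T*v/2 (a(T, v) = -7 + ((-22*T)*v + T)/4 = -7 + (-22*T*v + T)/4 = -7 + (T - 22*T*v)/4 = -7 + (T/4 - 11*T*v/2) = -7 + T/4 - 11*T*v/2)
a(-68, -57) - L(j) = (-7 + (¼)*(-68) - 11/2*(-68)*(-57)) - 2*3/(25 + 3) = (-7 - 17 - 21318) - 2*3/28 = -21342 - 2*3/28 = -21342 - 1*3/14 = -21342 - 3/14 = -298791/14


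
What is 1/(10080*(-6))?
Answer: -1/60480 ≈ -1.6534e-5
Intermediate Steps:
1/(10080*(-6)) = 1/(-60480) = -1/60480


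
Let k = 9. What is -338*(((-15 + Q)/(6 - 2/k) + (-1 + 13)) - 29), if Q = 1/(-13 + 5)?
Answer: 106093/16 ≈ 6630.8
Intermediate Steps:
Q = -⅛ (Q = 1/(-8) = -⅛ ≈ -0.12500)
-338*(((-15 + Q)/(6 - 2/k) + (-1 + 13)) - 29) = -338*(((-15 - ⅛)/(6 - 2/9) + (-1 + 13)) - 29) = -338*((-121/(8*(6 - 2*⅑)) + 12) - 29) = -338*((-121/(8*(6 - 2/9)) + 12) - 29) = -338*((-121/(8*52/9) + 12) - 29) = -338*((-121/8*9/52 + 12) - 29) = -338*((-1089/416 + 12) - 29) = -338*(3903/416 - 29) = -338*(-8161/416) = 106093/16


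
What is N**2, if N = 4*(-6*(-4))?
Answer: 9216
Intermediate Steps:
N = 96 (N = 4*24 = 96)
N**2 = 96**2 = 9216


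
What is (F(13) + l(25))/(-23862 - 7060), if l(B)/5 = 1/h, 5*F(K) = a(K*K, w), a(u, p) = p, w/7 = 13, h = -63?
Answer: -2854/4870215 ≈ -0.00058601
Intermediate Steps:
w = 91 (w = 7*13 = 91)
F(K) = 91/5 (F(K) = (⅕)*91 = 91/5)
l(B) = -5/63 (l(B) = 5/(-63) = 5*(-1/63) = -5/63)
(F(13) + l(25))/(-23862 - 7060) = (91/5 - 5/63)/(-23862 - 7060) = (5708/315)/(-30922) = (5708/315)*(-1/30922) = -2854/4870215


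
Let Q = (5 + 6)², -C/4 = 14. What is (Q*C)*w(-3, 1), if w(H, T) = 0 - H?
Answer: -20328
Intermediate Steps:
C = -56 (C = -4*14 = -56)
w(H, T) = -H
Q = 121 (Q = 11² = 121)
(Q*C)*w(-3, 1) = (121*(-56))*(-1*(-3)) = -6776*3 = -20328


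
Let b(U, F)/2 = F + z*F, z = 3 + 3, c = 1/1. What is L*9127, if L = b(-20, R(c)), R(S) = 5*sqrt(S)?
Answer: 638890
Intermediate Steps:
c = 1
z = 6
b(U, F) = 14*F (b(U, F) = 2*(F + 6*F) = 2*(7*F) = 14*F)
L = 70 (L = 14*(5*sqrt(1)) = 14*(5*1) = 14*5 = 70)
L*9127 = 70*9127 = 638890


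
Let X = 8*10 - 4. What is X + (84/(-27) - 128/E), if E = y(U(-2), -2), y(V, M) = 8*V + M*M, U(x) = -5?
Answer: 688/9 ≈ 76.444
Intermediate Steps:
y(V, M) = M² + 8*V (y(V, M) = 8*V + M² = M² + 8*V)
E = -36 (E = (-2)² + 8*(-5) = 4 - 40 = -36)
X = 76 (X = 80 - 4 = 76)
X + (84/(-27) - 128/E) = 76 + (84/(-27) - 128/(-36)) = 76 + (84*(-1/27) - 128*(-1/36)) = 76 + (-28/9 + 32/9) = 76 + 4/9 = 688/9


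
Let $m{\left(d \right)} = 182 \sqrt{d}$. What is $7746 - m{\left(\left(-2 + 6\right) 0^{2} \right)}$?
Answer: $7746$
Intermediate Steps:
$7746 - m{\left(\left(-2 + 6\right) 0^{2} \right)} = 7746 - 182 \sqrt{\left(-2 + 6\right) 0^{2}} = 7746 - 182 \sqrt{4 \cdot 0} = 7746 - 182 \sqrt{0} = 7746 - 182 \cdot 0 = 7746 - 0 = 7746 + 0 = 7746$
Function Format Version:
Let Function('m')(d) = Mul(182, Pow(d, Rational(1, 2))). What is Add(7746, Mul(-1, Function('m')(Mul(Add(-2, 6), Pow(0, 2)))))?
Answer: 7746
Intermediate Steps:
Add(7746, Mul(-1, Function('m')(Mul(Add(-2, 6), Pow(0, 2))))) = Add(7746, Mul(-1, Mul(182, Pow(Mul(Add(-2, 6), Pow(0, 2)), Rational(1, 2))))) = Add(7746, Mul(-1, Mul(182, Pow(Mul(4, 0), Rational(1, 2))))) = Add(7746, Mul(-1, Mul(182, Pow(0, Rational(1, 2))))) = Add(7746, Mul(-1, Mul(182, 0))) = Add(7746, Mul(-1, 0)) = Add(7746, 0) = 7746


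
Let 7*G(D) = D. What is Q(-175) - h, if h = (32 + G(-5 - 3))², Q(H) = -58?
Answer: -49498/49 ≈ -1010.2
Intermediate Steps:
G(D) = D/7
h = 46656/49 (h = (32 + (-5 - 3)/7)² = (32 + (⅐)*(-8))² = (32 - 8/7)² = (216/7)² = 46656/49 ≈ 952.16)
Q(-175) - h = -58 - 1*46656/49 = -58 - 46656/49 = -49498/49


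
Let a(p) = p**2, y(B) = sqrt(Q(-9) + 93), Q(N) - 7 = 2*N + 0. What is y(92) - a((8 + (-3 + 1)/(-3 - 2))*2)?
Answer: -7056/25 + sqrt(82) ≈ -273.18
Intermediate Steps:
Q(N) = 7 + 2*N (Q(N) = 7 + (2*N + 0) = 7 + 2*N)
y(B) = sqrt(82) (y(B) = sqrt((7 + 2*(-9)) + 93) = sqrt((7 - 18) + 93) = sqrt(-11 + 93) = sqrt(82))
y(92) - a((8 + (-3 + 1)/(-3 - 2))*2) = sqrt(82) - ((8 + (-3 + 1)/(-3 - 2))*2)**2 = sqrt(82) - ((8 - 2/(-5))*2)**2 = sqrt(82) - ((8 - 2*(-1/5))*2)**2 = sqrt(82) - ((8 + 2/5)*2)**2 = sqrt(82) - ((42/5)*2)**2 = sqrt(82) - (84/5)**2 = sqrt(82) - 1*7056/25 = sqrt(82) - 7056/25 = -7056/25 + sqrt(82)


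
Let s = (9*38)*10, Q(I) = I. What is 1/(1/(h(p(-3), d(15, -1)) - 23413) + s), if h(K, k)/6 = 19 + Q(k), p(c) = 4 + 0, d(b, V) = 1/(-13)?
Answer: 302893/1035894047 ≈ 0.00029240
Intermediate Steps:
d(b, V) = -1/13
p(c) = 4
h(K, k) = 114 + 6*k (h(K, k) = 6*(19 + k) = 114 + 6*k)
s = 3420 (s = 342*10 = 3420)
1/(1/(h(p(-3), d(15, -1)) - 23413) + s) = 1/(1/((114 + 6*(-1/13)) - 23413) + 3420) = 1/(1/((114 - 6/13) - 23413) + 3420) = 1/(1/(1476/13 - 23413) + 3420) = 1/(1/(-302893/13) + 3420) = 1/(-13/302893 + 3420) = 1/(1035894047/302893) = 302893/1035894047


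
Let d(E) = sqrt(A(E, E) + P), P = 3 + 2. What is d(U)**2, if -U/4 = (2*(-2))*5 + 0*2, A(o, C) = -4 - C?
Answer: -79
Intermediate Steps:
P = 5
U = 80 (U = -4*((2*(-2))*5 + 0*2) = -4*(-4*5 + 0) = -4*(-20 + 0) = -4*(-20) = 80)
d(E) = sqrt(1 - E) (d(E) = sqrt((-4 - E) + 5) = sqrt(1 - E))
d(U)**2 = (sqrt(1 - 1*80))**2 = (sqrt(1 - 80))**2 = (sqrt(-79))**2 = (I*sqrt(79))**2 = -79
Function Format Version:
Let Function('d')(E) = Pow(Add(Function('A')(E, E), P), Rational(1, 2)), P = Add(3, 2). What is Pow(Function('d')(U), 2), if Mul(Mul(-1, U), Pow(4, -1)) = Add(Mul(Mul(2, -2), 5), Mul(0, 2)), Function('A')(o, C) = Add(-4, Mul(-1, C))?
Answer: -79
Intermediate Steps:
P = 5
U = 80 (U = Mul(-4, Add(Mul(Mul(2, -2), 5), Mul(0, 2))) = Mul(-4, Add(Mul(-4, 5), 0)) = Mul(-4, Add(-20, 0)) = Mul(-4, -20) = 80)
Function('d')(E) = Pow(Add(1, Mul(-1, E)), Rational(1, 2)) (Function('d')(E) = Pow(Add(Add(-4, Mul(-1, E)), 5), Rational(1, 2)) = Pow(Add(1, Mul(-1, E)), Rational(1, 2)))
Pow(Function('d')(U), 2) = Pow(Pow(Add(1, Mul(-1, 80)), Rational(1, 2)), 2) = Pow(Pow(Add(1, -80), Rational(1, 2)), 2) = Pow(Pow(-79, Rational(1, 2)), 2) = Pow(Mul(I, Pow(79, Rational(1, 2))), 2) = -79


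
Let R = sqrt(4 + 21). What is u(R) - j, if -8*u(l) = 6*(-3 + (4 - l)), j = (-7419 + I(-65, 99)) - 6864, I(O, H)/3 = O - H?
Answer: 14778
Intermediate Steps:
I(O, H) = -3*H + 3*O (I(O, H) = 3*(O - H) = -3*H + 3*O)
j = -14775 (j = (-7419 + (-3*99 + 3*(-65))) - 6864 = (-7419 + (-297 - 195)) - 6864 = (-7419 - 492) - 6864 = -7911 - 6864 = -14775)
R = 5 (R = sqrt(25) = 5)
u(l) = -3/4 + 3*l/4 (u(l) = -3*(-3 + (4 - l))/4 = -3*(1 - l)/4 = -(6 - 6*l)/8 = -3/4 + 3*l/4)
u(R) - j = (-3/4 + (3/4)*5) - 1*(-14775) = (-3/4 + 15/4) + 14775 = 3 + 14775 = 14778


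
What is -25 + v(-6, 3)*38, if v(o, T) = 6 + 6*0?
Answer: 203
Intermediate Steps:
v(o, T) = 6 (v(o, T) = 6 + 0 = 6)
-25 + v(-6, 3)*38 = -25 + 6*38 = -25 + 228 = 203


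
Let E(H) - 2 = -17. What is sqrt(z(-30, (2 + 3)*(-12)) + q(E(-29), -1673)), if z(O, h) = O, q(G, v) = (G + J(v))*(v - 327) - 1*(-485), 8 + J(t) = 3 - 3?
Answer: sqrt(46455) ≈ 215.53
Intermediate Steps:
J(t) = -8 (J(t) = -8 + (3 - 3) = -8 + 0 = -8)
E(H) = -15 (E(H) = 2 - 17 = -15)
q(G, v) = 485 + (-327 + v)*(-8 + G) (q(G, v) = (G - 8)*(v - 327) - 1*(-485) = (-8 + G)*(-327 + v) + 485 = (-327 + v)*(-8 + G) + 485 = 485 + (-327 + v)*(-8 + G))
sqrt(z(-30, (2 + 3)*(-12)) + q(E(-29), -1673)) = sqrt(-30 + (3101 - 327*(-15) - 8*(-1673) - 15*(-1673))) = sqrt(-30 + (3101 + 4905 + 13384 + 25095)) = sqrt(-30 + 46485) = sqrt(46455)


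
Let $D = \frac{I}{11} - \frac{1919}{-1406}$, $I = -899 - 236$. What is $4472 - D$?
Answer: $\frac{3723087}{814} \approx 4573.8$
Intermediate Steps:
$I = -1135$ ($I = -899 - 236 = -1135$)
$D = - \frac{82879}{814}$ ($D = - \frac{1135}{11} - \frac{1919}{-1406} = \left(-1135\right) \frac{1}{11} - - \frac{101}{74} = - \frac{1135}{11} + \frac{101}{74} = - \frac{82879}{814} \approx -101.82$)
$4472 - D = 4472 - - \frac{82879}{814} = 4472 + \frac{82879}{814} = \frac{3723087}{814}$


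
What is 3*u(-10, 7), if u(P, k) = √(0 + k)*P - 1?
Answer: -3 - 30*√7 ≈ -82.373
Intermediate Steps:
u(P, k) = -1 + P*√k (u(P, k) = √k*P - 1 = P*√k - 1 = -1 + P*√k)
3*u(-10, 7) = 3*(-1 - 10*√7) = -3 - 30*√7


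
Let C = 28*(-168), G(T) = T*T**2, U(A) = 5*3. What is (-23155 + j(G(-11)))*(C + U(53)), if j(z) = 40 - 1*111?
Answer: 108906714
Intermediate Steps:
U(A) = 15
G(T) = T**3
j(z) = -71 (j(z) = 40 - 111 = -71)
C = -4704
(-23155 + j(G(-11)))*(C + U(53)) = (-23155 - 71)*(-4704 + 15) = -23226*(-4689) = 108906714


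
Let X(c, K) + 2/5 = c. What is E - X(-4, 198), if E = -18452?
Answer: -92238/5 ≈ -18448.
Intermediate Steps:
X(c, K) = -⅖ + c
E - X(-4, 198) = -18452 - (-⅖ - 4) = -18452 - 1*(-22/5) = -18452 + 22/5 = -92238/5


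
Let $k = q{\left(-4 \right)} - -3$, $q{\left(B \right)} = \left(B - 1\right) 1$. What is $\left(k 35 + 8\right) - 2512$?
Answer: $-2574$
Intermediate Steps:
$q{\left(B \right)} = -1 + B$ ($q{\left(B \right)} = \left(-1 + B\right) 1 = -1 + B$)
$k = -2$ ($k = \left(-1 - 4\right) - -3 = -5 + 3 = -2$)
$\left(k 35 + 8\right) - 2512 = \left(\left(-2\right) 35 + 8\right) - 2512 = \left(-70 + 8\right) - 2512 = -62 - 2512 = -2574$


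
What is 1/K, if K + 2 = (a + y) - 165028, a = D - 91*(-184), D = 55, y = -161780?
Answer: -1/310011 ≈ -3.2257e-6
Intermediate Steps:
a = 16799 (a = 55 - 91*(-184) = 55 + 16744 = 16799)
K = -310011 (K = -2 + ((16799 - 161780) - 165028) = -2 + (-144981 - 165028) = -2 - 310009 = -310011)
1/K = 1/(-310011) = -1/310011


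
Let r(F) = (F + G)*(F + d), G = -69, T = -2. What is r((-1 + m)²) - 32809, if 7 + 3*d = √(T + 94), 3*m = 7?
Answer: -2654504/81 - 1210*√23/27 ≈ -32987.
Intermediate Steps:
m = 7/3 (m = (⅓)*7 = 7/3 ≈ 2.3333)
d = -7/3 + 2*√23/3 (d = -7/3 + √(-2 + 94)/3 = -7/3 + √92/3 = -7/3 + (2*√23)/3 = -7/3 + 2*√23/3 ≈ 0.86389)
r(F) = (-69 + F)*(-7/3 + F + 2*√23/3) (r(F) = (F - 69)*(F + (-7/3 + 2*√23/3)) = (-69 + F)*(-7/3 + F + 2*√23/3))
r((-1 + m)²) - 32809 = (161 + ((-1 + 7/3)²)² - 46*√23 - 214*(-1 + 7/3)²/3 + 2*(-1 + 7/3)²*√23/3) - 32809 = (161 + ((4/3)²)² - 46*√23 - 214*(4/3)²/3 + 2*(4/3)²*√23/3) - 32809 = (161 + (16/9)² - 46*√23 - 214/3*16/9 + (⅔)*(16/9)*√23) - 32809 = (161 + 256/81 - 46*√23 - 3424/27 + 32*√23/27) - 32809 = (3025/81 - 1210*√23/27) - 32809 = -2654504/81 - 1210*√23/27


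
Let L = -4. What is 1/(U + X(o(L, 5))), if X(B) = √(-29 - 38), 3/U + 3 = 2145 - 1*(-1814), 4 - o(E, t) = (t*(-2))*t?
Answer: 11868/1048545721 - 15649936*I*√67/1048545721 ≈ 1.1319e-5 - 0.12217*I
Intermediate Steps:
o(E, t) = 4 + 2*t² (o(E, t) = 4 - t*(-2)*t = 4 - (-2*t)*t = 4 - (-2)*t² = 4 + 2*t²)
U = 3/3956 (U = 3/(-3 + (2145 - 1*(-1814))) = 3/(-3 + (2145 + 1814)) = 3/(-3 + 3959) = 3/3956 ≈ 0.00075834)
X(B) = I*√67 (X(B) = √(-67) = I*√67)
1/(U + X(o(L, 5))) = 1/(3/3956 + I*√67)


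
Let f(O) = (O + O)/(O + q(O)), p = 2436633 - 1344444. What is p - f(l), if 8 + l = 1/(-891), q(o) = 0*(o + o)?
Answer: 1092187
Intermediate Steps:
p = 1092189
q(o) = 0 (q(o) = 0*(2*o) = 0)
l = -7129/891 (l = -8 + 1/(-891) = -8 - 1/891 = -7129/891 ≈ -8.0011)
f(O) = 2 (f(O) = (O + O)/(O + 0) = (2*O)/O = 2)
p - f(l) = 1092189 - 1*2 = 1092189 - 2 = 1092187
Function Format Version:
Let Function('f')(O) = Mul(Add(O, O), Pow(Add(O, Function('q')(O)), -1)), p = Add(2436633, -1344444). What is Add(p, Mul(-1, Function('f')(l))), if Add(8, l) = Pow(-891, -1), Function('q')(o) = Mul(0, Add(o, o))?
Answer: 1092187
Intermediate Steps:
p = 1092189
Function('q')(o) = 0 (Function('q')(o) = Mul(0, Mul(2, o)) = 0)
l = Rational(-7129, 891) (l = Add(-8, Pow(-891, -1)) = Add(-8, Rational(-1, 891)) = Rational(-7129, 891) ≈ -8.0011)
Function('f')(O) = 2 (Function('f')(O) = Mul(Add(O, O), Pow(Add(O, 0), -1)) = Mul(Mul(2, O), Pow(O, -1)) = 2)
Add(p, Mul(-1, Function('f')(l))) = Add(1092189, Mul(-1, 2)) = Add(1092189, -2) = 1092187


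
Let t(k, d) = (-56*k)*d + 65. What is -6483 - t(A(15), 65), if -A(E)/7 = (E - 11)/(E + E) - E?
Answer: 1116764/3 ≈ 3.7225e+5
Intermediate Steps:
A(E) = 7*E - 7*(-11 + E)/(2*E) (A(E) = -7*((E - 11)/(E + E) - E) = -7*((-11 + E)/((2*E)) - E) = -7*((-11 + E)*(1/(2*E)) - E) = -7*((-11 + E)/(2*E) - E) = -7*(-E + (-11 + E)/(2*E)) = 7*E - 7*(-11 + E)/(2*E))
t(k, d) = 65 - 56*d*k (t(k, d) = -56*d*k + 65 = 65 - 56*d*k)
-6483 - t(A(15), 65) = -6483 - (65 - 56*65*(-7/2 + 7*15 + (77/2)/15)) = -6483 - (65 - 56*65*(-7/2 + 105 + (77/2)*(1/15))) = -6483 - (65 - 56*65*(-7/2 + 105 + 77/30)) = -6483 - (65 - 56*65*1561/15) = -6483 - (65 - 1136408/3) = -6483 - 1*(-1136213/3) = -6483 + 1136213/3 = 1116764/3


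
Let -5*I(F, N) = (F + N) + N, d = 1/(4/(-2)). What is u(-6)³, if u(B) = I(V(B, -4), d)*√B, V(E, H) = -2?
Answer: -162*I*√6/125 ≈ -3.1745*I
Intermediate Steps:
d = -½ (d = 1/(4*(-½)) = 1/(-2) = -½ ≈ -0.50000)
I(F, N) = -2*N/5 - F/5 (I(F, N) = -((F + N) + N)/5 = -(F + 2*N)/5 = -2*N/5 - F/5)
u(B) = 3*√B/5 (u(B) = (-⅖*(-½) - ⅕*(-2))*√B = (⅕ + ⅖)*√B = 3*√B/5)
u(-6)³ = (3*√(-6)/5)³ = (3*(I*√6)/5)³ = (3*I*√6/5)³ = -162*I*√6/125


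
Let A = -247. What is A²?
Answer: 61009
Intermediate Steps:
A² = (-247)² = 61009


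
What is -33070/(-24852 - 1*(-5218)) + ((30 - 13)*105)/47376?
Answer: 38137405/22147152 ≈ 1.7220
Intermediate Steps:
-33070/(-24852 - 1*(-5218)) + ((30 - 13)*105)/47376 = -33070/(-24852 + 5218) + (17*105)*(1/47376) = -33070/(-19634) + 1785*(1/47376) = -33070*(-1/19634) + 85/2256 = 16535/9817 + 85/2256 = 38137405/22147152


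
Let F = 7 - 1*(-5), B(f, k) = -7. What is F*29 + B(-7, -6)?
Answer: 341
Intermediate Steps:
F = 12 (F = 7 + 5 = 12)
F*29 + B(-7, -6) = 12*29 - 7 = 348 - 7 = 341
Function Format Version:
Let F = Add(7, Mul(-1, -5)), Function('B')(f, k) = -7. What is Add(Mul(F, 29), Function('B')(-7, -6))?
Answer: 341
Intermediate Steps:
F = 12 (F = Add(7, 5) = 12)
Add(Mul(F, 29), Function('B')(-7, -6)) = Add(Mul(12, 29), -7) = Add(348, -7) = 341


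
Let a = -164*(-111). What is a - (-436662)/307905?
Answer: 1868513094/102635 ≈ 18205.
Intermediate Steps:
a = 18204
a - (-436662)/307905 = 18204 - (-436662)/307905 = 18204 - 1*(-145554/102635) = 18204 + 145554/102635 = 1868513094/102635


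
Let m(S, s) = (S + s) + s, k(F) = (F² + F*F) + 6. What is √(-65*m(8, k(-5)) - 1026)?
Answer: I*√8826 ≈ 93.947*I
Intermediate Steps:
k(F) = 6 + 2*F² (k(F) = (F² + F²) + 6 = 2*F² + 6 = 6 + 2*F²)
m(S, s) = S + 2*s
√(-65*m(8, k(-5)) - 1026) = √(-65*(8 + 2*(6 + 2*(-5)²)) - 1026) = √(-65*(8 + 2*(6 + 2*25)) - 1026) = √(-65*(8 + 2*(6 + 50)) - 1026) = √(-65*(8 + 2*56) - 1026) = √(-65*(8 + 112) - 1026) = √(-65*120 - 1026) = √(-7800 - 1026) = √(-8826) = I*√8826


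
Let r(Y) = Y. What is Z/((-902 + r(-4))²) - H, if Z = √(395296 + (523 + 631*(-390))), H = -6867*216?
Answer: 1483272 + √149729/820836 ≈ 1.4833e+6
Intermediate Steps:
H = -1483272
Z = √149729 (Z = √(395296 + (523 - 246090)) = √(395296 - 245567) = √149729 ≈ 386.95)
Z/((-902 + r(-4))²) - H = √149729/((-902 - 4)²) - 1*(-1483272) = √149729/((-906)²) + 1483272 = √149729/820836 + 1483272 = 1483272 + √149729/820836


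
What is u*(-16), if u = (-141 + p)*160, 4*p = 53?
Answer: 327040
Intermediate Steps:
p = 53/4 (p = (¼)*53 = 53/4 ≈ 13.250)
u = -20440 (u = (-141 + 53/4)*160 = -511/4*160 = -20440)
u*(-16) = -20440*(-16) = 327040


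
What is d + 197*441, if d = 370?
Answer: 87247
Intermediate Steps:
d + 197*441 = 370 + 197*441 = 370 + 86877 = 87247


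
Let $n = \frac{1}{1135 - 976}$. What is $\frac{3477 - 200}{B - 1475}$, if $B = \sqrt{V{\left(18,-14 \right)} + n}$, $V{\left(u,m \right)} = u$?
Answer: $- \frac{26501325}{11928328} - \frac{113 \sqrt{455217}}{11928328} \approx -2.2281$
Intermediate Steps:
$n = \frac{1}{159}$ ($n = \frac{1}{1135 - 976} = \frac{1}{159} \approx 0.0062893$)
$B = \frac{\sqrt{455217}}{159}$ ($B = \sqrt{18 + \frac{1}{159}} = \sqrt{\frac{2863}{159}} = \frac{\sqrt{455217}}{159} \approx 4.2434$)
$\frac{3477 - 200}{B - 1475} = \frac{3477 - 200}{\frac{\sqrt{455217}}{159} - 1475} = \frac{3277}{-1475 + \frac{\sqrt{455217}}{159}}$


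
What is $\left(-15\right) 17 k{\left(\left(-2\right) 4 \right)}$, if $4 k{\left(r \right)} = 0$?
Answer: $0$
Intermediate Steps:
$k{\left(r \right)} = 0$ ($k{\left(r \right)} = \frac{1}{4} \cdot 0 = 0$)
$\left(-15\right) 17 k{\left(\left(-2\right) 4 \right)} = \left(-15\right) 17 \cdot 0 = \left(-255\right) 0 = 0$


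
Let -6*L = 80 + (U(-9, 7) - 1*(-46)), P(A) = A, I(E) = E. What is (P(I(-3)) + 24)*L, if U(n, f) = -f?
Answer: -833/2 ≈ -416.50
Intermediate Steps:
L = -119/6 (L = -(80 + (-1*7 - 1*(-46)))/6 = -(80 + (-7 + 46))/6 = -(80 + 39)/6 = -⅙*119 = -119/6 ≈ -19.833)
(P(I(-3)) + 24)*L = (-3 + 24)*(-119/6) = 21*(-119/6) = -833/2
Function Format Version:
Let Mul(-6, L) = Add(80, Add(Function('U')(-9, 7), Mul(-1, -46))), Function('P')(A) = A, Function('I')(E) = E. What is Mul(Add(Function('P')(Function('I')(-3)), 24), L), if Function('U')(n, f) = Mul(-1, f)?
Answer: Rational(-833, 2) ≈ -416.50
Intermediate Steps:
L = Rational(-119, 6) (L = Mul(Rational(-1, 6), Add(80, Add(Mul(-1, 7), Mul(-1, -46)))) = Mul(Rational(-1, 6), Add(80, Add(-7, 46))) = Mul(Rational(-1, 6), Add(80, 39)) = Mul(Rational(-1, 6), 119) = Rational(-119, 6) ≈ -19.833)
Mul(Add(Function('P')(Function('I')(-3)), 24), L) = Mul(Add(-3, 24), Rational(-119, 6)) = Mul(21, Rational(-119, 6)) = Rational(-833, 2)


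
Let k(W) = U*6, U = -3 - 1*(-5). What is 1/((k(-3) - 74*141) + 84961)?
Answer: 1/74539 ≈ 1.3416e-5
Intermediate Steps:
U = 2 (U = -3 + 5 = 2)
k(W) = 12 (k(W) = 2*6 = 12)
1/((k(-3) - 74*141) + 84961) = 1/((12 - 74*141) + 84961) = 1/((12 - 10434) + 84961) = 1/(-10422 + 84961) = 1/74539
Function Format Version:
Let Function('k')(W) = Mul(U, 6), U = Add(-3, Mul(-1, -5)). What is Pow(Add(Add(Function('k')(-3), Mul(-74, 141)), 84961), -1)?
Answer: Rational(1, 74539) ≈ 1.3416e-5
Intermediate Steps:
U = 2 (U = Add(-3, 5) = 2)
Function('k')(W) = 12 (Function('k')(W) = Mul(2, 6) = 12)
Pow(Add(Add(Function('k')(-3), Mul(-74, 141)), 84961), -1) = Pow(Add(Add(12, Mul(-74, 141)), 84961), -1) = Pow(Add(Add(12, -10434), 84961), -1) = Pow(Add(-10422, 84961), -1) = Pow(74539, -1) = Rational(1, 74539)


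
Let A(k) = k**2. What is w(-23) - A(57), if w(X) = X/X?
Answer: -3248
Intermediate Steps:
w(X) = 1
w(-23) - A(57) = 1 - 1*57**2 = 1 - 1*3249 = 1 - 3249 = -3248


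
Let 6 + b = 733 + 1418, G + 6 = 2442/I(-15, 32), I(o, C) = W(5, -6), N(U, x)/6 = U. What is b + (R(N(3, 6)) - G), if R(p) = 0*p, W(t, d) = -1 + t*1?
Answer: 3081/2 ≈ 1540.5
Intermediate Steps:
N(U, x) = 6*U
W(t, d) = -1 + t
I(o, C) = 4 (I(o, C) = -1 + 5 = 4)
R(p) = 0
G = 1209/2 (G = -6 + 2442/4 = -6 + 2442*(1/4) = -6 + 1221/2 = 1209/2 ≈ 604.50)
b = 2145 (b = -6 + (733 + 1418) = -6 + 2151 = 2145)
b + (R(N(3, 6)) - G) = 2145 + (0 - 1*1209/2) = 2145 + (0 - 1209/2) = 2145 - 1209/2 = 3081/2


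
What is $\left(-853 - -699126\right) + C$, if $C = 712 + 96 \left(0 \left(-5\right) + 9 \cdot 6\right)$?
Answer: $704169$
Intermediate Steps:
$C = 5896$ ($C = 712 + 96 \left(0 + 54\right) = 712 + 96 \cdot 54 = 712 + 5184 = 5896$)
$\left(-853 - -699126\right) + C = \left(-853 - -699126\right) + 5896 = \left(-853 + 699126\right) + 5896 = 698273 + 5896 = 704169$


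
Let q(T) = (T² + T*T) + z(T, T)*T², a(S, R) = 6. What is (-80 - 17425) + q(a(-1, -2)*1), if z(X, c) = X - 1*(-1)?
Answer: -17181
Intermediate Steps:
z(X, c) = 1 + X (z(X, c) = X + 1 = 1 + X)
q(T) = 2*T² + T²*(1 + T) (q(T) = (T² + T*T) + (1 + T)*T² = (T² + T²) + T²*(1 + T) = 2*T² + T²*(1 + T))
(-80 - 17425) + q(a(-1, -2)*1) = (-80 - 17425) + (6*1)²*(3 + 6*1) = -17505 + 6²*(3 + 6) = -17505 + 36*9 = -17505 + 324 = -17181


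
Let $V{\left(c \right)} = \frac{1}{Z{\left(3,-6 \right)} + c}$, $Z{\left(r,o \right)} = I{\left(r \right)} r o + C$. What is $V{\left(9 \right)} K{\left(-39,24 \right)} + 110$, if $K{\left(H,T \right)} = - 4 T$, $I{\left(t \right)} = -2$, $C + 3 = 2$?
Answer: $\frac{1186}{11} \approx 107.82$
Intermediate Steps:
$C = -1$ ($C = -3 + 2 = -1$)
$Z{\left(r,o \right)} = -1 - 2 o r$ ($Z{\left(r,o \right)} = - 2 r o - 1 = - 2 o r - 1 = -1 - 2 o r$)
$V{\left(c \right)} = \frac{1}{35 + c}$ ($V{\left(c \right)} = \frac{1}{\left(-1 - \left(-12\right) 3\right) + c} = \frac{1}{\left(-1 + 36\right) + c} = \frac{1}{35 + c}$)
$V{\left(9 \right)} K{\left(-39,24 \right)} + 110 = \frac{\left(-4\right) 24}{35 + 9} + 110 = \frac{1}{44} \left(-96\right) + 110 = - \frac{24}{11} + 110 = \frac{1186}{11}$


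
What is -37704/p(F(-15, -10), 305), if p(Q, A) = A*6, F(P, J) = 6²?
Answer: -6284/305 ≈ -20.603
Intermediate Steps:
F(P, J) = 36
p(Q, A) = 6*A
-37704/p(F(-15, -10), 305) = -37704/(6*305) = -37704/1830 = -37704*1/1830 = -6284/305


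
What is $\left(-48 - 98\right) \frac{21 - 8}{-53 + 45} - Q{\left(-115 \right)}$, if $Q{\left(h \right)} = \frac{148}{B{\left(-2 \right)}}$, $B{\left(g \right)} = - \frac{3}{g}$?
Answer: $\frac{1663}{12} \approx 138.58$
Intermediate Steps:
$Q{\left(h \right)} = \frac{296}{3}$ ($Q{\left(h \right)} = \frac{148}{\left(-3\right) \frac{1}{-2}} = \frac{148}{\left(-3\right) \left(- \frac{1}{2}\right)} = \frac{148}{\frac{3}{2}} = 148 \cdot \frac{2}{3} = \frac{296}{3}$)
$\left(-48 - 98\right) \frac{21 - 8}{-53 + 45} - Q{\left(-115 \right)} = \left(-48 - 98\right) \frac{21 - 8}{-53 + 45} - \frac{296}{3} = - 146 \frac{13}{-8} - \frac{296}{3} = - 146 \cdot 13 \left(- \frac{1}{8}\right) - \frac{296}{3} = \left(-146\right) \left(- \frac{13}{8}\right) - \frac{296}{3} = \frac{949}{4} - \frac{296}{3} = \frac{1663}{12}$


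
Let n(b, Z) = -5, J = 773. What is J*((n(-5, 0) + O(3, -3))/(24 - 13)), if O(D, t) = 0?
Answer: -3865/11 ≈ -351.36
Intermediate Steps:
J*((n(-5, 0) + O(3, -3))/(24 - 13)) = 773*((-5 + 0)/(24 - 13)) = 773*(-5/11) = -3865/11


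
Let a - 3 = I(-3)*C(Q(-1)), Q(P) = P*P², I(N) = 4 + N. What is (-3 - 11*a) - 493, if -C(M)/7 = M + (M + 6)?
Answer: -221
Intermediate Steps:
Q(P) = P³
C(M) = -42 - 14*M (C(M) = -7*(M + (M + 6)) = -7*(M + (6 + M)) = -7*(6 + 2*M) = -42 - 14*M)
a = -25 (a = 3 + (4 - 3)*(-42 - 14*(-1)³) = 3 + 1*(-42 - 14*(-1)) = 3 + 1*(-42 + 14) = 3 + 1*(-28) = 3 - 28 = -25)
(-3 - 11*a) - 493 = (-3 - 11*(-25)) - 493 = (-3 + 275) - 493 = 272 - 493 = -221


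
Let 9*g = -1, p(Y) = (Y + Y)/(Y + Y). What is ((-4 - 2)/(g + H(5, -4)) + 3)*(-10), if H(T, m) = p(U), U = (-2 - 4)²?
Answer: 75/2 ≈ 37.500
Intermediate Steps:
U = 36 (U = (-6)² = 36)
p(Y) = 1 (p(Y) = (2*Y)/((2*Y)) = (2*Y)*(1/(2*Y)) = 1)
H(T, m) = 1
g = -⅑ (g = (⅑)*(-1) = -⅑ ≈ -0.11111)
((-4 - 2)/(g + H(5, -4)) + 3)*(-10) = ((-4 - 2)/(-⅑ + 1) + 3)*(-10) = (-6/8/9 + 3)*(-10) = (-6*9/8 + 3)*(-10) = (-27/4 + 3)*(-10) = -15/4*(-10) = 75/2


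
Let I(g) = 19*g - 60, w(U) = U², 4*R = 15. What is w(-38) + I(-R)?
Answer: 5251/4 ≈ 1312.8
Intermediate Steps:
R = 15/4 (R = (¼)*15 = 15/4 ≈ 3.7500)
I(g) = -60 + 19*g
w(-38) + I(-R) = (-38)² + (-60 + 19*(-1*15/4)) = 1444 + (-60 + 19*(-15/4)) = 1444 + (-60 - 285/4) = 1444 - 525/4 = 5251/4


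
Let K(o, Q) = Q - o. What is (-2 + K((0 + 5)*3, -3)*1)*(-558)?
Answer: 11160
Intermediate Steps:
(-2 + K((0 + 5)*3, -3)*1)*(-558) = (-2 + (-3 - (0 + 5)*3)*1)*(-558) = (-2 + (-3 - 5*3)*1)*(-558) = (-2 + (-3 - 1*15)*1)*(-558) = (-2 + (-3 - 15)*1)*(-558) = (-2 - 18*1)*(-558) = (-2 - 18)*(-558) = -20*(-558) = 11160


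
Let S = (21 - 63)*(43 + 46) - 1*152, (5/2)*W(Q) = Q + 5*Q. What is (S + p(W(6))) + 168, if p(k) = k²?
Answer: -87866/25 ≈ -3514.6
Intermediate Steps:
W(Q) = 12*Q/5 (W(Q) = 2*(Q + 5*Q)/5 = 2*(6*Q)/5 = 12*Q/5)
S = -3890 (S = -42*89 - 152 = -3738 - 152 = -3890)
(S + p(W(6))) + 168 = (-3890 + ((12/5)*6)²) + 168 = (-3890 + (72/5)²) + 168 = (-3890 + 5184/25) + 168 = -92066/25 + 168 = -87866/25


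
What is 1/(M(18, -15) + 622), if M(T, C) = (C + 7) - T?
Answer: 1/596 ≈ 0.0016779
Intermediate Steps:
M(T, C) = 7 + C - T (M(T, C) = (7 + C) - T = 7 + C - T)
1/(M(18, -15) + 622) = 1/((7 - 15 - 1*18) + 622) = 1/((7 - 15 - 18) + 622) = 1/(-26 + 622) = 1/596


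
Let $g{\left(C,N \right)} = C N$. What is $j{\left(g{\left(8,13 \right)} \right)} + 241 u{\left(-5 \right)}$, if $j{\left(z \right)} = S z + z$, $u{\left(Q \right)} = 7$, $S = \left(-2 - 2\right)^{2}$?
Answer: $3455$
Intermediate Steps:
$S = 16$ ($S = \left(-4\right)^{2} = 16$)
$j{\left(z \right)} = 17 z$ ($j{\left(z \right)} = 16 z + z = 17 z$)
$j{\left(g{\left(8,13 \right)} \right)} + 241 u{\left(-5 \right)} = 17 \cdot 8 \cdot 13 + 241 \cdot 7 = 17 \cdot 104 + 1687 = 1768 + 1687 = 3455$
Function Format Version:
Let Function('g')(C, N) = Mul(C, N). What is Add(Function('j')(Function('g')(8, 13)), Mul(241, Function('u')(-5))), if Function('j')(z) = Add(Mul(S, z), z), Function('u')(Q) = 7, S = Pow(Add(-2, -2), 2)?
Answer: 3455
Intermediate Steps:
S = 16 (S = Pow(-4, 2) = 16)
Function('j')(z) = Mul(17, z) (Function('j')(z) = Add(Mul(16, z), z) = Mul(17, z))
Add(Function('j')(Function('g')(8, 13)), Mul(241, Function('u')(-5))) = Add(Mul(17, Mul(8, 13)), Mul(241, 7)) = Add(Mul(17, 104), 1687) = Add(1768, 1687) = 3455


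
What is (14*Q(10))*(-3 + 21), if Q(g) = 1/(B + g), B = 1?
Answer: 252/11 ≈ 22.909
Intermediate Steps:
Q(g) = 1/(1 + g)
(14*Q(10))*(-3 + 21) = (14/(1 + 10))*(-3 + 21) = (14/11)*18 = 252/11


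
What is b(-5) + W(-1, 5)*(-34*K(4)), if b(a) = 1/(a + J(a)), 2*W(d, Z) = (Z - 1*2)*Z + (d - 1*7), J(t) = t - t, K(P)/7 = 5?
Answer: -20826/5 ≈ -4165.2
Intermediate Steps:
K(P) = 35 (K(P) = 7*5 = 35)
J(t) = 0
W(d, Z) = -7/2 + d/2 + Z*(-2 + Z)/2 (W(d, Z) = ((Z - 1*2)*Z + (d - 1*7))/2 = ((Z - 2)*Z + (d - 7))/2 = ((-2 + Z)*Z + (-7 + d))/2 = (Z*(-2 + Z) + (-7 + d))/2 = (-7 + d + Z*(-2 + Z))/2 = -7/2 + d/2 + Z*(-2 + Z)/2)
b(a) = 1/a (b(a) = 1/(a + 0) = 1/a)
b(-5) + W(-1, 5)*(-34*K(4)) = 1/(-5) + (-7/2 + (½)*(-1) + (½)*5² - 1*5)*(-34*35) = -⅕ + (-7/2 - ½ + (½)*25 - 5)*(-1190) = -⅕ + (-7/2 - ½ + 25/2 - 5)*(-1190) = -⅕ + (7/2)*(-1190) = -⅕ - 4165 = -20826/5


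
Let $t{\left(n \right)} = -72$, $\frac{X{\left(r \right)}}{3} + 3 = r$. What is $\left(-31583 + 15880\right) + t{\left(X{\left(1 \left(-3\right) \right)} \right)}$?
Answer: $-15775$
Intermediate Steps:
$X{\left(r \right)} = -9 + 3 r$
$\left(-31583 + 15880\right) + t{\left(X{\left(1 \left(-3\right) \right)} \right)} = \left(-31583 + 15880\right) - 72 = -15703 - 72 = -15775$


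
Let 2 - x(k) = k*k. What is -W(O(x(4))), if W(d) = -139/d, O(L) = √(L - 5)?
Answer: -139*I*√19/19 ≈ -31.889*I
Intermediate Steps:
x(k) = 2 - k² (x(k) = 2 - k*k = 2 - k²)
O(L) = √(-5 + L)
-W(O(x(4))) = -(-139)/(√(-5 + (2 - 1*4²))) = -(-139)/(√(-5 + (2 - 1*16))) = -(-139)/(√(-5 + (2 - 16))) = -(-139)/(√(-5 - 14)) = -(-139)/(√(-19)) = -(-139)/(I*√19) = -(-139)*(-I*√19/19) = -139*I*√19/19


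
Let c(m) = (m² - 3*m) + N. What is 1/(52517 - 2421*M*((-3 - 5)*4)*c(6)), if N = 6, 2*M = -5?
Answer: -1/4595803 ≈ -2.1759e-7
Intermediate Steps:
M = -5/2 (M = (½)*(-5) = -5/2 ≈ -2.5000)
c(m) = 6 + m² - 3*m (c(m) = (m² - 3*m) + 6 = 6 + m² - 3*m)
1/(52517 - 2421*M*((-3 - 5)*4)*c(6)) = 1/(52517 - 2421*(-5*(-3 - 5)*4/2)*(6 + 6² - 3*6)) = 1/(52517 - 2421*(-(-20)*4)*(6 + 36 - 18)) = 1/(52517 - 2421*(-5/2*(-32))*24) = 1/(52517 - 193680*24) = 1/(52517 - 2421*1920) = 1/(52517 - 4648320) = 1/(-4595803) = -1/4595803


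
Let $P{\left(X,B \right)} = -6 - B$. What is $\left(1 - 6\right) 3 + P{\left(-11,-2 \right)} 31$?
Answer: $-139$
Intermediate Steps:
$\left(1 - 6\right) 3 + P{\left(-11,-2 \right)} 31 = \left(1 - 6\right) 3 + \left(-6 - -2\right) 31 = \left(-5\right) 3 + \left(-6 + 2\right) 31 = -15 - 124 = -139$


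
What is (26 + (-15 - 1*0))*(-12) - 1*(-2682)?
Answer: 2550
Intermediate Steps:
(26 + (-15 - 1*0))*(-12) - 1*(-2682) = (26 + (-15 + 0))*(-12) + 2682 = (26 - 15)*(-12) + 2682 = 11*(-12) + 2682 = -132 + 2682 = 2550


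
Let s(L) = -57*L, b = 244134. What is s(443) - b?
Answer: -269385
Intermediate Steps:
s(443) - b = -57*443 - 1*244134 = -25251 - 244134 = -269385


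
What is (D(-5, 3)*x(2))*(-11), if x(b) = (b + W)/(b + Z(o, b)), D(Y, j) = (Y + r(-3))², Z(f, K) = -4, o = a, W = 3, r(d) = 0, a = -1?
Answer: 1375/2 ≈ 687.50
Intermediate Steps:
o = -1
D(Y, j) = Y² (D(Y, j) = (Y + 0)² = Y²)
x(b) = (3 + b)/(-4 + b) (x(b) = (b + 3)/(b - 4) = (3 + b)/(-4 + b))
(D(-5, 3)*x(2))*(-11) = ((-5)²*((3 + 2)/(-4 + 2)))*(-11) = (25*(5/(-2)))*(-11) = (25*(-½*5))*(-11) = (25*(-5/2))*(-11) = -125/2*(-11) = 1375/2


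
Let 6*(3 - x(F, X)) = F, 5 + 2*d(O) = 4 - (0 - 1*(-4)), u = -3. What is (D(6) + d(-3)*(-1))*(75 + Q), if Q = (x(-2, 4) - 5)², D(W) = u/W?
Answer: 1400/9 ≈ 155.56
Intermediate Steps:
d(O) = -5/2 (d(O) = -5/2 + (4 - (0 - 1*(-4)))/2 = -5/2 + (4 - (0 + 4))/2 = -5/2 + (4 - 1*4)/2 = -5/2 + (4 - 4)/2 = -5/2 + (½)*0 = -5/2 + 0 = -5/2)
D(W) = -3/W
x(F, X) = 3 - F/6
Q = 25/9 (Q = ((3 - ⅙*(-2)) - 5)² = ((3 + ⅓) - 5)² = (10/3 - 5)² = (-5/3)² = 25/9 ≈ 2.7778)
(D(6) + d(-3)*(-1))*(75 + Q) = (-3/6 - 5/2*(-1))*(75 + 25/9) = (-3*⅙ + 5/2)*(700/9) = (-½ + 5/2)*(700/9) = 2*(700/9) = 1400/9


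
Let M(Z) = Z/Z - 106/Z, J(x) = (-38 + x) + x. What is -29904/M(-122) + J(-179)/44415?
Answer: -1500359276/93765 ≈ -16001.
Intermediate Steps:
J(x) = -38 + 2*x
M(Z) = 1 - 106/Z
-29904/M(-122) + J(-179)/44415 = -29904*(-122/(-106 - 122)) + (-38 + 2*(-179))/44415 = -29904/((-1/122*(-228))) + (-38 - 358)*(1/44415) = -29904/114/61 - 396*1/44415 = -29904*61/114 - 44/4935 = -304024/19 - 44/4935 = -1500359276/93765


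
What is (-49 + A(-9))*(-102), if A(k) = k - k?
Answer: 4998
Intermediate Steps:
A(k) = 0
(-49 + A(-9))*(-102) = (-49 + 0)*(-102) = -49*(-102) = 4998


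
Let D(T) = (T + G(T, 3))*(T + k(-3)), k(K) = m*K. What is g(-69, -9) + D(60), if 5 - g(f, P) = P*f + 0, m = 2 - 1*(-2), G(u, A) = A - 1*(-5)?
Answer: 2648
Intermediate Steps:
G(u, A) = 5 + A (G(u, A) = A + 5 = 5 + A)
m = 4 (m = 2 + 2 = 4)
g(f, P) = 5 - P*f (g(f, P) = 5 - (P*f + 0) = 5 - P*f)
k(K) = 4*K
D(T) = (-12 + T)*(8 + T) (D(T) = (T + (5 + 3))*(T + 4*(-3)) = (T + 8)*(T - 12) = (8 + T)*(-12 + T) = (-12 + T)*(8 + T))
g(-69, -9) + D(60) = (5 - 1*(-9)*(-69)) + (-96 + 60**2 - 4*60) = (5 - 621) + (-96 + 3600 - 240) = -616 + 3264 = 2648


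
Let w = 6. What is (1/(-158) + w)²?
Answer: 896809/24964 ≈ 35.924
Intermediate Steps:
(1/(-158) + w)² = (1/(-158) + 6)² = (-1/158 + 6)² = (947/158)² = 896809/24964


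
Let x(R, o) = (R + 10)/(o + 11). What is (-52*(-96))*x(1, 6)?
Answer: 54912/17 ≈ 3230.1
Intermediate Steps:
x(R, o) = (10 + R)/(11 + o)
(-52*(-96))*x(1, 6) = (-52*(-96))*((10 + 1)/(11 + 6)) = 4992*(11/17) = 54912/17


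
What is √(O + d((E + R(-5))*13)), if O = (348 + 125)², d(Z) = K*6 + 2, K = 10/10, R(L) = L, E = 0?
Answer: √223737 ≈ 473.01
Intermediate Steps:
K = 1 (K = 10*(⅒) = 1)
d(Z) = 8 (d(Z) = 1*6 + 2 = 6 + 2 = 8)
O = 223729 (O = 473² = 223729)
√(O + d((E + R(-5))*13)) = √(223729 + 8) = √223737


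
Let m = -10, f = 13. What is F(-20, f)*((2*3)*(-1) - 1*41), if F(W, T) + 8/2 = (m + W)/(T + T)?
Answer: 3149/13 ≈ 242.23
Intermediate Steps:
F(W, T) = -4 + (-10 + W)/(2*T) (F(W, T) = -4 + (-10 + W)/(T + T) = -4 + (-10 + W)/((2*T)) = -4 + (-10 + W)*(1/(2*T)) = -4 + (-10 + W)/(2*T))
F(-20, f)*((2*3)*(-1) - 1*41) = ((½)*(-10 - 20 - 8*13)/13)*((2*3)*(-1) - 1*41) = ((½)*(1/13)*(-10 - 20 - 104))*(6*(-1) - 41) = ((½)*(1/13)*(-134))*(-6 - 41) = -67/13*(-47) = 3149/13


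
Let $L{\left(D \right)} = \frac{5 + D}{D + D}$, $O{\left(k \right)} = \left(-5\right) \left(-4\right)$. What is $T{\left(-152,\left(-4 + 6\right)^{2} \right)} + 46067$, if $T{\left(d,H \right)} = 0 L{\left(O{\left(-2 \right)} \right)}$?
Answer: $46067$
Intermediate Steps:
$O{\left(k \right)} = 20$
$L{\left(D \right)} = \frac{5 + D}{2 D}$
$T{\left(d,H \right)} = 0$ ($T{\left(d,H \right)} = 0 \frac{5 + 20}{2 \cdot 20} = 0 \cdot \frac{1}{2} \cdot \frac{1}{20} \cdot 25 = 0 \cdot \frac{5}{8} = 0$)
$T{\left(-152,\left(-4 + 6\right)^{2} \right)} + 46067 = 0 + 46067 = 46067$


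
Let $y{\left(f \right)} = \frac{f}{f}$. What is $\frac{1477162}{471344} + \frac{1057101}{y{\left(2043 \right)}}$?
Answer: $\frac{249129845453}{235672} \approx 1.0571 \cdot 10^{6}$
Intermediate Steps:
$y{\left(f \right)} = 1$
$\frac{1477162}{471344} + \frac{1057101}{y{\left(2043 \right)}} = \frac{1477162}{471344} + \frac{1057101}{1} = 1477162 \cdot \frac{1}{471344} + 1057101 \cdot 1 = \frac{738581}{235672} + 1057101 = \frac{249129845453}{235672}$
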